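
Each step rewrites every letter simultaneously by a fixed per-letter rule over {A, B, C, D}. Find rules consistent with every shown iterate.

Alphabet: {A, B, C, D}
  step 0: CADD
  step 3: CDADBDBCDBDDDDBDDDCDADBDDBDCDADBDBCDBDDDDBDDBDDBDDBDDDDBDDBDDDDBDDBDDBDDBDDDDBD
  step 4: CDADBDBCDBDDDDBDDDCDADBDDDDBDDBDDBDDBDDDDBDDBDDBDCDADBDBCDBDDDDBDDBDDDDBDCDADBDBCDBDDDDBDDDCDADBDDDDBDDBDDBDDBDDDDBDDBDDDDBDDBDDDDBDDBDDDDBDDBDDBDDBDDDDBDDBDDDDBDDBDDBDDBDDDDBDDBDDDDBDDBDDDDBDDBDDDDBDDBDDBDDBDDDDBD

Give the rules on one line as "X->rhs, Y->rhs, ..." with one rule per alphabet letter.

A->BC, B->DD, C->CDA, D->DBD

  step 3 ⇒ step 4: CDADBDBCDBDDDDBDDDCDADBDDBDCDADBDBCDBDDDDBDDBDDBDDBDDDDBDDBDDDDBDDBDDBDDBDDDDBD ⇒ CDA·DBD·BC·DBD·DD·DBD·DD·CDA·DBD·DD·DBD·DBD·DBD·DBD·DD·DBD·DBD·DBD·CDA·DBD·BC·DBD·DD·DBD·DBD·DD·DBD·CDA·DBD·BC·DBD·DD·DBD·DD·CDA·DBD·DD·DBD·DBD·DBD·DBD·DD·DBD·DBD·DD·DBD·DBD·DD·DBD·DBD·DD·DBD·DBD·DBD·DBD·DD·DBD·DBD·DD·DBD·DBD·DBD·DBD·DD·DBD·DBD·DD·DBD·DBD·DD·DBD·DBD·DD·DBD·DBD·DBD·DBD·DD·DBD
    A ↦ BC
    B ↦ DD
    C ↦ CDA
    D ↦ DBD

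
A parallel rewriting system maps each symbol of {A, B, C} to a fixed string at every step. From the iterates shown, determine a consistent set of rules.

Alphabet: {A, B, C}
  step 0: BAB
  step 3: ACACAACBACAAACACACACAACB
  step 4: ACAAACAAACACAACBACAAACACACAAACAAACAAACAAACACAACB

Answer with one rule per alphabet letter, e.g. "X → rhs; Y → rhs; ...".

A->AC, B->CB, C->AA

  step 3 ⇒ step 4: ACACAACBACAAACACACACAACB ⇒ AC·AA·AC·AA·AC·AC·AA·CB·AC·AA·AC·AC·AC·AA·AC·AA·AC·AA·AC·AA·AC·AC·AA·CB
    A ↦ AC
    B ↦ CB
    C ↦ AA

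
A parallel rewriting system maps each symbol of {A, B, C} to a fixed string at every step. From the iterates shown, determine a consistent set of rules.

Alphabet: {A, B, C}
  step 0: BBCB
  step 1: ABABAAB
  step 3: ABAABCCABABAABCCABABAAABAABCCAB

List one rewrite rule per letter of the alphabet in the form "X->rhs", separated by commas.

  step 0 ⇒ step 1: BBCB ⇒ AB·AB·A·AB
    B ↦ AB
    C ↦ A
    A ↦ BCC  (constrained at step 1)

A->BCC, B->AB, C->A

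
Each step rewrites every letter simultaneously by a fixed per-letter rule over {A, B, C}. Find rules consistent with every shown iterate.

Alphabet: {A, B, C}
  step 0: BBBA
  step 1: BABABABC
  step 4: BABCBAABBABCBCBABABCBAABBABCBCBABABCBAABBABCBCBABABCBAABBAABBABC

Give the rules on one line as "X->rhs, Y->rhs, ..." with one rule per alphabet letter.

A->BC, B->BA, C->AB

  step 0 ⇒ step 1: BBBA ⇒ BA·BA·BA·BC
    A ↦ BC
    B ↦ BA
    C ↦ AB  (constrained at step 1)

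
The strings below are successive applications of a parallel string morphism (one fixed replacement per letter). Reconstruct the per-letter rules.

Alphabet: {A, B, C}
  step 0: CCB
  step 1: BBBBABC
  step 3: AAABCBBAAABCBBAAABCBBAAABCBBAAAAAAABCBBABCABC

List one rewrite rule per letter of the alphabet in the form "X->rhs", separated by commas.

A->AA, B->ABC, C->BB

  step 0 ⇒ step 1: CCB ⇒ BB·BB·ABC
    B ↦ ABC
    C ↦ BB
    A ↦ AA  (constrained at step 1)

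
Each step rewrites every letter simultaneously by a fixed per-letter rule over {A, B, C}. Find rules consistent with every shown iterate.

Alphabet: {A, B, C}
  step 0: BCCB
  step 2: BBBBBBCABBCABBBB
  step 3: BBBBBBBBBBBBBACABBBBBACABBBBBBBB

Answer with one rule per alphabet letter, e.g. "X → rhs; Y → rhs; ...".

A->CA, B->BB, C->BA

  step 2 ⇒ step 3: BBBBBBCABBCABBBB ⇒ BB·BB·BB·BB·BB·BB·BA·CA·BB·BB·BA·CA·BB·BB·BB·BB
    A ↦ CA
    B ↦ BB
    C ↦ BA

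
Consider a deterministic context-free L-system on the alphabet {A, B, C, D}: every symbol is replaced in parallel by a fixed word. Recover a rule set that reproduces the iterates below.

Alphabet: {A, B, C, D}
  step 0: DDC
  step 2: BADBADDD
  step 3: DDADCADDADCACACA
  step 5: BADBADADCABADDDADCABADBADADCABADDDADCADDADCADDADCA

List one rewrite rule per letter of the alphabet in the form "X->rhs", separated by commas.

A->AD, B->DD, C->B, D->CA

  step 2 ⇒ step 3: BADBADDD ⇒ DD·AD·CA·DD·AD·CA·CA·CA
    A ↦ AD
    B ↦ DD
    D ↦ CA
    C ↦ B  (constrained at step 0)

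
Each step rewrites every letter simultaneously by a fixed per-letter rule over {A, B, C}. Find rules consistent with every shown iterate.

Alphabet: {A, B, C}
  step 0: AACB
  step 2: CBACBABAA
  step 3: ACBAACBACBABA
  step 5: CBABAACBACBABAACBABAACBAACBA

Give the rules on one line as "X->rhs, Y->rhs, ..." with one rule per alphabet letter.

A->BA, B->C, C->A

  step 2 ⇒ step 3: CBACBABAA ⇒ A·C·BA·A·C·BA·C·BA·BA
    A ↦ BA
    B ↦ C
    C ↦ A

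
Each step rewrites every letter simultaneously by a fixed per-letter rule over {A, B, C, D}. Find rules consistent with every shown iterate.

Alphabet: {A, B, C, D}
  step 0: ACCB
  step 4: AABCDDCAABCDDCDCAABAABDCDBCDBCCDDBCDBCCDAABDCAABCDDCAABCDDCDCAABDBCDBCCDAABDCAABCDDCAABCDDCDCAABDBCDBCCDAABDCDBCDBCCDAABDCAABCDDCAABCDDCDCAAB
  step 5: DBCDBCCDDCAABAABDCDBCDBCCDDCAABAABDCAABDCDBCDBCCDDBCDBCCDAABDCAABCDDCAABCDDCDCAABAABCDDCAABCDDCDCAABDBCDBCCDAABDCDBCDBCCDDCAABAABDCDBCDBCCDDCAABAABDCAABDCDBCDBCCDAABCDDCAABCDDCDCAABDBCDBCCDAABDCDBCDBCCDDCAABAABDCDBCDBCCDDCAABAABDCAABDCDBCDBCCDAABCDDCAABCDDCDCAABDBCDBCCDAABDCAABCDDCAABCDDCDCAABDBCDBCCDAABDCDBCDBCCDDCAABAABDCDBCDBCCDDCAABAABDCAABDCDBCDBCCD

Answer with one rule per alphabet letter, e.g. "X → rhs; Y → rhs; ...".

A->DBC, B->CD, C->DC, D->AAB

  step 4 ⇒ step 5: AABCDDCAABCDDCDCAABAABDCDBCDBCCDDBCDBCCDAABDCAABCDDCAABCDDCDCAABDBCDBCCDAABDCAABCDDCAABCDDCDCAABDBCDBCCDAABDCDBCDBCCDAABDCAABCDDCAABCDDCDCAAB ⇒ DBC·DBC·CD·DC·AAB·AAB·DC·DBC·DBC·CD·DC·AAB·AAB·DC·AAB·DC·DBC·DBC·CD·DBC·DBC·CD·AAB·DC·AAB·CD·DC·AAB·CD·DC·DC·AAB·AAB·CD·DC·AAB·CD·DC·DC·AAB·DBC·DBC·CD·AAB·DC·DBC·DBC·CD·DC·AAB·AAB·DC·DBC·DBC·CD·DC·AAB·AAB·DC·AAB·DC·DBC·DBC·CD·AAB·CD·DC·AAB·CD·DC·DC·AAB·DBC·DBC·CD·AAB·DC·DBC·DBC·CD·DC·AAB·AAB·DC·DBC·DBC·CD·DC·AAB·AAB·DC·AAB·DC·DBC·DBC·CD·AAB·CD·DC·AAB·CD·DC·DC·AAB·DBC·DBC·CD·AAB·DC·AAB·CD·DC·AAB·CD·DC·DC·AAB·DBC·DBC·CD·AAB·DC·DBC·DBC·CD·DC·AAB·AAB·DC·DBC·DBC·CD·DC·AAB·AAB·DC·AAB·DC·DBC·DBC·CD
    A ↦ DBC
    B ↦ CD
    C ↦ DC
    D ↦ AAB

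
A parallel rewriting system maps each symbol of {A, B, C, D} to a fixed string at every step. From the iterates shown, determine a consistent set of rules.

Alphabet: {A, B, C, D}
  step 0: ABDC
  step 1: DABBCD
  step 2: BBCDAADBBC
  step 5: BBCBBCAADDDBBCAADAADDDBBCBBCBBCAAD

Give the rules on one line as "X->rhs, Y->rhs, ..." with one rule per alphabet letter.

  step 1 ⇒ step 2: DABBCD ⇒ BBC·D·A·A·D·BBC
    A ↦ D
    B ↦ A
    C ↦ D
    D ↦ BBC

A->D, B->A, C->D, D->BBC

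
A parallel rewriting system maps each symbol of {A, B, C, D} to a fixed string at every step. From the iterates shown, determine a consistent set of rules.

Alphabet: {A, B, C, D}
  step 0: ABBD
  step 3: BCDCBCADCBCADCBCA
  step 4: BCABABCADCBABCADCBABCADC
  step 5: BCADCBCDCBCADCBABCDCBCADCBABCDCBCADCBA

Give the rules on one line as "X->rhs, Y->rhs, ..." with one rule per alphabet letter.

  step 4 ⇒ step 5: BCABABCADCBABCADCBABCADC ⇒ BC·A·DC·BC·DC·BC·A·DC·B·A·BC·DC·BC·A·DC·B·A·BC·DC·BC·A·DC·B·A
    A ↦ DC
    B ↦ BC
    C ↦ A
    D ↦ B

A->DC, B->BC, C->A, D->B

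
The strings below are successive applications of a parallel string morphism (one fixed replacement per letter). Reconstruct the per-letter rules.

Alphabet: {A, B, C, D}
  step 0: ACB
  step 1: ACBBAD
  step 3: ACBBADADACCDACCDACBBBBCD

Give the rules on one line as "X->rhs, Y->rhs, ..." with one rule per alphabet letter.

A->AC, B->AD, C->BB, D->CD

  step 0 ⇒ step 1: ACB ⇒ AC·BB·AD
    A ↦ AC
    B ↦ AD
    C ↦ BB
    D ↦ CD  (constrained at step 1)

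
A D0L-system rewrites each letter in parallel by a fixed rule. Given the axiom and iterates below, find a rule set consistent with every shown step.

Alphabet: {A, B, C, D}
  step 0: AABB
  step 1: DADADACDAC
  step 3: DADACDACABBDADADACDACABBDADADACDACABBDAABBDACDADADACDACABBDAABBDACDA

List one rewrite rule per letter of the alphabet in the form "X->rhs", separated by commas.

A->DA, B->DAC, C->DBA, D->ABB

  step 0 ⇒ step 1: AABB ⇒ DA·DA·DAC·DAC
    A ↦ DA
    B ↦ DAC
    C ↦ DBA  (constrained at step 1)
    D ↦ ABB  (constrained at step 1)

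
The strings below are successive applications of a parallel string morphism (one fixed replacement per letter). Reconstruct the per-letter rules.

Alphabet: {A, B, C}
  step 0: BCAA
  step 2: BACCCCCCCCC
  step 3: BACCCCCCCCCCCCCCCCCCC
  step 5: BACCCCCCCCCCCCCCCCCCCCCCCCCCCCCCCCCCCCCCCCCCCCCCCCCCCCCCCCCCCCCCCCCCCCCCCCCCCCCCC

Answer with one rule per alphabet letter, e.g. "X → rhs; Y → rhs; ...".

A->C, B->BA, C->CC

  step 2 ⇒ step 3: BACCCCCCCCC ⇒ BA·C·CC·CC·CC·CC·CC·CC·CC·CC·CC
    A ↦ C
    B ↦ BA
    C ↦ CC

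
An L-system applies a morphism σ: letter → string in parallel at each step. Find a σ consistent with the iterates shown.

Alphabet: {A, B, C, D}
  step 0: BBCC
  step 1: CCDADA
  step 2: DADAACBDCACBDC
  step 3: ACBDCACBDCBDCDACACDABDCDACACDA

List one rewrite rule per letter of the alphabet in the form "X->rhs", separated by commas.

  step 2 ⇒ step 3: DADAACBDCACBDC ⇒ AC·BDC·AC·BDC·BDC·DA·C·AC·DA·BDC·DA·C·AC·DA
    A ↦ BDC
    B ↦ C
    C ↦ DA
    D ↦ AC

A->BDC, B->C, C->DA, D->AC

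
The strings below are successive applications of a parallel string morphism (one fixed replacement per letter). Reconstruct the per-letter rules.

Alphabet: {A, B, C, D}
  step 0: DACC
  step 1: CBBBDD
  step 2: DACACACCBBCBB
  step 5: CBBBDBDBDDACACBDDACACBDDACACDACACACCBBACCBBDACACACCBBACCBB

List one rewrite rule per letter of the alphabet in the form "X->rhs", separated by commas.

A->B, B->AC, C->D, D->CBB

  step 1 ⇒ step 2: CBBBDD ⇒ D·AC·AC·AC·CBB·CBB
    B ↦ AC
    C ↦ D
    D ↦ CBB
  step 0 ⇒ step 1: DACC ⇒ CBB·B·D·D
    A ↦ B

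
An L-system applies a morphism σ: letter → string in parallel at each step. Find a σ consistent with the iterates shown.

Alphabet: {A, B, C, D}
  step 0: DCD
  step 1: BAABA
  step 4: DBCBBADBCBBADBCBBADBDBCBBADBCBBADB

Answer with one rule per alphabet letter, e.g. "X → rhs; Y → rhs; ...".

  step 0 ⇒ step 1: DCD ⇒ BA·A·BA
    C ↦ A
    D ↦ BA
    A ↦ CB  (constrained at step 1)
    B ↦ DB  (constrained at step 1)

A->CB, B->DB, C->A, D->BA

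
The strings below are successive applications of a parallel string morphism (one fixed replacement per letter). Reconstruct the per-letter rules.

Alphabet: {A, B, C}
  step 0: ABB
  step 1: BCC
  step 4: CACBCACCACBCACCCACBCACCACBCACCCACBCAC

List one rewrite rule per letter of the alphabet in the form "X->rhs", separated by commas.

  step 0 ⇒ step 1: ABB ⇒ B·C·C
    A ↦ B
    B ↦ C
    C ↦ CAC  (constrained at step 1)

A->B, B->C, C->CAC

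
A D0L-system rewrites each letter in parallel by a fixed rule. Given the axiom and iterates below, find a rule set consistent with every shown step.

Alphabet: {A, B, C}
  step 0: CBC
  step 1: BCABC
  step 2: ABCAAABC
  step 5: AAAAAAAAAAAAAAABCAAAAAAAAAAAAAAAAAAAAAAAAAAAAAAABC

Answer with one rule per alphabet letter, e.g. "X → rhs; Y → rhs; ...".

A->AA, B->A, C->BC

  step 1 ⇒ step 2: BCABC ⇒ A·BC·AA·A·BC
    A ↦ AA
    B ↦ A
    C ↦ BC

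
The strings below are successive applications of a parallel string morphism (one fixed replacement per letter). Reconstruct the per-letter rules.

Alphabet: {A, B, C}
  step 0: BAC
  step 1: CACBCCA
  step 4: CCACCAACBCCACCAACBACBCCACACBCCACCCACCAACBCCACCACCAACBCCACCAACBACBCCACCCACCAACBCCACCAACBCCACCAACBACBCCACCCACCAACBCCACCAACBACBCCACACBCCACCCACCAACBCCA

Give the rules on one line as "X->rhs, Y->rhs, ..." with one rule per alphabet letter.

A->ACB, B->C, C->CCA

  step 0 ⇒ step 1: BAC ⇒ C·ACB·CCA
    A ↦ ACB
    B ↦ C
    C ↦ CCA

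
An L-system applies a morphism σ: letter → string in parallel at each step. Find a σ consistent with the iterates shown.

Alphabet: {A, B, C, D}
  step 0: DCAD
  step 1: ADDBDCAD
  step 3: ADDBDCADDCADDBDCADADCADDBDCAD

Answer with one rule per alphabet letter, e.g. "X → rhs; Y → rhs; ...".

  step 0 ⇒ step 1: DCAD ⇒ AD·DB·DC·AD
    A ↦ DC
    C ↦ DB
    D ↦ AD
    B ↦ C  (constrained at step 1)

A->DC, B->C, C->DB, D->AD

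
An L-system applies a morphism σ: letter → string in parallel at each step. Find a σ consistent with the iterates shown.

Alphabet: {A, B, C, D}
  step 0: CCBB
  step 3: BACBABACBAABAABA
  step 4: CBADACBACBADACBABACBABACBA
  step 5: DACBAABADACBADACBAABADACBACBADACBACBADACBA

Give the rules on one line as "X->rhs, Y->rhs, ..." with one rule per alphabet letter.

A->BA, B->C, C->DA, D->A

  step 4 ⇒ step 5: CBADACBACBADACBABACBABACBA ⇒ DA·C·BA·A·BA·DA·C·BA·DA·C·BA·A·BA·DA·C·BA·C·BA·DA·C·BA·C·BA·DA·C·BA
    A ↦ BA
    B ↦ C
    C ↦ DA
    D ↦ A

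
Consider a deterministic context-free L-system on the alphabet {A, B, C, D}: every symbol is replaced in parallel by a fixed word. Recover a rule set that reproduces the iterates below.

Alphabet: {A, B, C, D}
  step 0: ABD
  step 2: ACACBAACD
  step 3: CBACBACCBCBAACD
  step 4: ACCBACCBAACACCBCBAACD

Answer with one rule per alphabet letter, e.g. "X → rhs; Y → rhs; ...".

  step 3 ⇒ step 4: CBACBACCBCBAACD ⇒ A·C·CB·A·C·CB·A·A·C·A·C·CB·CB·A·ACD
    A ↦ CB
    B ↦ C
    C ↦ A
    D ↦ ACD

A->CB, B->C, C->A, D->ACD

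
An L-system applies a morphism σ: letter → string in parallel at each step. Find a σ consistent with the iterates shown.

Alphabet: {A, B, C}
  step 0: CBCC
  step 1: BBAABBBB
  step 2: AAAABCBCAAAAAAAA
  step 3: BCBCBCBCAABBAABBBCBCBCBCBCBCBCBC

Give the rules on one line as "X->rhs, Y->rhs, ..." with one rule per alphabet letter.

A->BC, B->AA, C->BB

  step 2 ⇒ step 3: AAAABCBCAAAAAAAA ⇒ BC·BC·BC·BC·AA·BB·AA·BB·BC·BC·BC·BC·BC·BC·BC·BC
    A ↦ BC
    B ↦ AA
    C ↦ BB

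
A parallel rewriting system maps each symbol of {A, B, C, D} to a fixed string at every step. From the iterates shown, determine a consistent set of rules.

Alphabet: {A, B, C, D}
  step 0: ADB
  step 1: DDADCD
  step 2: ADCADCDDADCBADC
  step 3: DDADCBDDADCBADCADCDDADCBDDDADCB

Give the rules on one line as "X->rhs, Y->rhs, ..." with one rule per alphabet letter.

A->DD, B->D, C->B, D->ADC

  step 2 ⇒ step 3: ADCADCDDADCBADC ⇒ DD·ADC·B·DD·ADC·B·ADC·ADC·DD·ADC·B·D·DD·ADC·B
    A ↦ DD
    B ↦ D
    C ↦ B
    D ↦ ADC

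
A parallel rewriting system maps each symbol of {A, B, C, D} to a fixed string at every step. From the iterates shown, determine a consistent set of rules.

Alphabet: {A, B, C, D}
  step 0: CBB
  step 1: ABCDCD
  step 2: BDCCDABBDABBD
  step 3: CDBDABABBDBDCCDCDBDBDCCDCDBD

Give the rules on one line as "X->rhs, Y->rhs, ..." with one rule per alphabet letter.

  step 2 ⇒ step 3: BDCCDABBDABBD ⇒ CD·BD·AB·AB·BD·BDC·CD·CD·BD·BDC·CD·CD·BD
    A ↦ BDC
    B ↦ CD
    C ↦ AB
    D ↦ BD

A->BDC, B->CD, C->AB, D->BD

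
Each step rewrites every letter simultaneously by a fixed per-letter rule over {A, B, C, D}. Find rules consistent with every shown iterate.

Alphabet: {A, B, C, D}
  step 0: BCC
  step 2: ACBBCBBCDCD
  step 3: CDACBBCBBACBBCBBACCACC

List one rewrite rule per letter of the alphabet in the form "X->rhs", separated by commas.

  step 2 ⇒ step 3: ACBBCBBCDCD ⇒ CD·A·CBB·CBB·A·CBB·CBB·A·CC·A·CC
    A ↦ CD
    B ↦ CBB
    C ↦ A
    D ↦ CC

A->CD, B->CBB, C->A, D->CC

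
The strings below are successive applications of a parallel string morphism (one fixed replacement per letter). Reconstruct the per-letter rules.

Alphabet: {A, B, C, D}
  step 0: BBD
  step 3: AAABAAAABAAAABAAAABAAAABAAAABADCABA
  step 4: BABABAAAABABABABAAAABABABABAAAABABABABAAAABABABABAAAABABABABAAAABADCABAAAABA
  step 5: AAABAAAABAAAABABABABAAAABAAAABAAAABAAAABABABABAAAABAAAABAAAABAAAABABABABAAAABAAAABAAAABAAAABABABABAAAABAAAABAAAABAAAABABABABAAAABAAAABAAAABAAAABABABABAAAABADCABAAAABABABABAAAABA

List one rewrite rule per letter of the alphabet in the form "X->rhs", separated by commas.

A->BA, B->AAA, C->A, D->DC

  step 4 ⇒ step 5: BABABAAAABABABABAAAABABABABAAAABABABABAAAABABABABAAAABABABABAAAABADCABAAAABA ⇒ AAA·BA·AAA·BA·AAA·BA·BA·BA·BA·AAA·BA·AAA·BA·AAA·BA·AAA·BA·BA·BA·BA·AAA·BA·AAA·BA·AAA·BA·AAA·BA·BA·BA·BA·AAA·BA·AAA·BA·AAA·BA·AAA·BA·BA·BA·BA·AAA·BA·AAA·BA·AAA·BA·AAA·BA·BA·BA·BA·AAA·BA·AAA·BA·AAA·BA·AAA·BA·BA·BA·BA·AAA·BA·DC·A·BA·AAA·BA·BA·BA·BA·AAA·BA
    A ↦ BA
    B ↦ AAA
    C ↦ A
    D ↦ DC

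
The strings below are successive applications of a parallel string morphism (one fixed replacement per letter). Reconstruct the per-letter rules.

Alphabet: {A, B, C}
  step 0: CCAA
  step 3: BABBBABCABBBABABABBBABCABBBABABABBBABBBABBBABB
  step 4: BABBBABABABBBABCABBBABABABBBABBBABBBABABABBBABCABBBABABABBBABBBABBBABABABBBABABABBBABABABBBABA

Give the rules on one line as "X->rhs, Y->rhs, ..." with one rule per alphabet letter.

  step 3 ⇒ step 4: BABBBABCABBBABABABBBABCABBBABABABBBABBBABBBABB ⇒ BA·BB·BA·BA·BA·BB·BA·BCA·BB·BA·BA·BA·BB·BA·BB·BA·BB·BA·BA·BA·BB·BA·BCA·BB·BA·BA·BA·BB·BA·BB·BA·BB·BA·BA·BA·BB·BA·BA·BA·BB·BA·BA·BA·BB·BA·BA
    A ↦ BB
    B ↦ BA
    C ↦ BCA

A->BB, B->BA, C->BCA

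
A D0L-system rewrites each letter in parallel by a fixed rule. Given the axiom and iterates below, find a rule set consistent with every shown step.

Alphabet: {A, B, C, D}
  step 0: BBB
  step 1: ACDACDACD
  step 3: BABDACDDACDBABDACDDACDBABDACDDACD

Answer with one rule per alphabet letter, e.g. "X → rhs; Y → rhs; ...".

  step 0 ⇒ step 1: BBB ⇒ ACD·ACD·ACD
    B ↦ ACD
    A ↦ D  (constrained at step 1)
    C ↦ A  (constrained at step 1)
    D ↦ BAB  (constrained at step 1)

A->D, B->ACD, C->A, D->BAB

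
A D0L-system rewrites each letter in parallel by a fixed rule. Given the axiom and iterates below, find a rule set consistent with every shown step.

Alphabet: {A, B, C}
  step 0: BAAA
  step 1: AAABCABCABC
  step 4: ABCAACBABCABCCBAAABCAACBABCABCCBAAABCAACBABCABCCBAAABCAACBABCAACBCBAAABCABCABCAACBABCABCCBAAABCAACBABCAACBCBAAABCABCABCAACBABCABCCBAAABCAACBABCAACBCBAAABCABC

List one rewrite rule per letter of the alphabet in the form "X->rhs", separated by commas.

A->ABC, B->AA, C->CB

  step 0 ⇒ step 1: BAAA ⇒ AA·ABC·ABC·ABC
    A ↦ ABC
    B ↦ AA
    C ↦ CB  (constrained at step 1)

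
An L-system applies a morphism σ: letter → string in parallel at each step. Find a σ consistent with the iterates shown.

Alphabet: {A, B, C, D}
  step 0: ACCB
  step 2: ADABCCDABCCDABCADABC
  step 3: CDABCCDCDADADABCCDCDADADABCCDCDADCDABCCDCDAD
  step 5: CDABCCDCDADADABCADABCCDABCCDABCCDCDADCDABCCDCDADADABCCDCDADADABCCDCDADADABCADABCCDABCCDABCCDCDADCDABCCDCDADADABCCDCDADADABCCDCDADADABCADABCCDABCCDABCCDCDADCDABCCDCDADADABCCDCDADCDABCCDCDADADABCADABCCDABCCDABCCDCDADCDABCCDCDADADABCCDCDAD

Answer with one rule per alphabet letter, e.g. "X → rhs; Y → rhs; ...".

  step 2 ⇒ step 3: ADABCCDABCCDABCADABC ⇒ CD·ABC·CD·CD·AD·AD·ABC·CD·CD·AD·AD·ABC·CD·CD·AD·CD·ABC·CD·CD·AD
    A ↦ CD
    B ↦ CD
    C ↦ AD
    D ↦ ABC

A->CD, B->CD, C->AD, D->ABC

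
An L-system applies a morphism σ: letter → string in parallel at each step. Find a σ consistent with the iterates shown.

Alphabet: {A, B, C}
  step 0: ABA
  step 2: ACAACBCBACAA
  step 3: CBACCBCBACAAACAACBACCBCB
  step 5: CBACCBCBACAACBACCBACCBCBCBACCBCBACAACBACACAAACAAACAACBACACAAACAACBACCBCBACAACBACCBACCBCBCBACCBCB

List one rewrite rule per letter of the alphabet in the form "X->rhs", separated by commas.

  step 2 ⇒ step 3: ACAACBCBACAA ⇒ CB·AC·CB·CB·AC·AA·AC·AA·CB·AC·CB·CB
    A ↦ CB
    B ↦ AA
    C ↦ AC

A->CB, B->AA, C->AC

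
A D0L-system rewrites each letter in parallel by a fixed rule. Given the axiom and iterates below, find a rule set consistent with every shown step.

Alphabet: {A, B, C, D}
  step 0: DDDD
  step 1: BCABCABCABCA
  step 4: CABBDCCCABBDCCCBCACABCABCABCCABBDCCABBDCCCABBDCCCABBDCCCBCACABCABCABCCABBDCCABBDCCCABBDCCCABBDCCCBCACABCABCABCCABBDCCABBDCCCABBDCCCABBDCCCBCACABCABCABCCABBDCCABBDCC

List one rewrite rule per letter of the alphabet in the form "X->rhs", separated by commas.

A->BDC, B->C, C->CAB, D->BCA

  step 0 ⇒ step 1: DDDD ⇒ BCA·BCA·BCA·BCA
    D ↦ BCA
    A ↦ BDC  (constrained at step 1)
    B ↦ C  (constrained at step 1)
    C ↦ CAB  (constrained at step 1)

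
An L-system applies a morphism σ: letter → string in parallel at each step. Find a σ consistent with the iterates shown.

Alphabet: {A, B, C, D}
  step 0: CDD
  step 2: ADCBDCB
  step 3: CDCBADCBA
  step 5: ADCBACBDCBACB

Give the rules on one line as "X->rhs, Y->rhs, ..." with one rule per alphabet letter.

A->C, B->A, C->B, D->DC

  step 2 ⇒ step 3: ADCBDCB ⇒ C·DC·B·A·DC·B·A
    A ↦ C
    B ↦ A
    C ↦ B
    D ↦ DC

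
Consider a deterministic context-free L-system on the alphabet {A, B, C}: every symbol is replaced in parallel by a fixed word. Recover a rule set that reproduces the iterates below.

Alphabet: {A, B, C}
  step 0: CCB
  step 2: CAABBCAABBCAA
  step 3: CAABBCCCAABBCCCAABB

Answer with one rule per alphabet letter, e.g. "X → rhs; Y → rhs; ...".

  step 2 ⇒ step 3: CAABBCAABBCAA ⇒ CAA·B·B·C·C·CAA·B·B·C·C·CAA·B·B
    A ↦ B
    B ↦ C
    C ↦ CAA

A->B, B->C, C->CAA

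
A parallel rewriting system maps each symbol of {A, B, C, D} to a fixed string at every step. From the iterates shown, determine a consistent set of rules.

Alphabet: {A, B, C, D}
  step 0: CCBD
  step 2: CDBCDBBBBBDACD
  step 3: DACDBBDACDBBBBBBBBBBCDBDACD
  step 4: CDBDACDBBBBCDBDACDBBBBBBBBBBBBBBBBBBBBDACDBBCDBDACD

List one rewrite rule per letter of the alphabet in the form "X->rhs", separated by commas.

A->B, B->BB, C->DA, D->CD

  step 3 ⇒ step 4: DACDBBDACDBBBBBBBBBBCDBDACD ⇒ CD·B·DA·CD·BB·BB·CD·B·DA·CD·BB·BB·BB·BB·BB·BB·BB·BB·BB·BB·DA·CD·BB·CD·B·DA·CD
    A ↦ B
    B ↦ BB
    C ↦ DA
    D ↦ CD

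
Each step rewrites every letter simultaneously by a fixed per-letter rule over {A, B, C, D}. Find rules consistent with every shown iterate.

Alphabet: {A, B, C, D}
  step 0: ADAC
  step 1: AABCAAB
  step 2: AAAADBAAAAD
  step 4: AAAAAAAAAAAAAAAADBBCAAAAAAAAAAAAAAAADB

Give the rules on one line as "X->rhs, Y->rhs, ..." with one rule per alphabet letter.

A->AA, B->D, C->B, D->BC

  step 1 ⇒ step 2: AABCAAB ⇒ AA·AA·D·B·AA·AA·D
    A ↦ AA
    B ↦ D
    C ↦ B
  step 0 ⇒ step 1: ADAC ⇒ AA·BC·AA·B
    D ↦ BC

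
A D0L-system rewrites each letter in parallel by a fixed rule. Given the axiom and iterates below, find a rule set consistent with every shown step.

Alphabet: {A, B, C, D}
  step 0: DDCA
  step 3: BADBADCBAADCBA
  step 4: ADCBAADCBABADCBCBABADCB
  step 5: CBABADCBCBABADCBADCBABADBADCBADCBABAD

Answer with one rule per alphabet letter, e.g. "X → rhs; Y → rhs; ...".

A->CB, B->AD, C->B, D->A

  step 4 ⇒ step 5: ADCBAADCBABADCBCBABADCB ⇒ CB·A·B·AD·CB·CB·A·B·AD·CB·AD·CB·A·B·AD·B·AD·CB·AD·CB·A·B·AD
    A ↦ CB
    B ↦ AD
    C ↦ B
    D ↦ A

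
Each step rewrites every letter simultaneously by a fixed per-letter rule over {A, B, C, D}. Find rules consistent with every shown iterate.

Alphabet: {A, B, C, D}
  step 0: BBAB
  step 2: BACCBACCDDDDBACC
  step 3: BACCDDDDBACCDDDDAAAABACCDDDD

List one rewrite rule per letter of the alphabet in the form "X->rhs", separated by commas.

A->CC, B->BA, C->DD, D->A

  step 2 ⇒ step 3: BACCBACCDDDDBACC ⇒ BA·CC·DD·DD·BA·CC·DD·DD·A·A·A·A·BA·CC·DD·DD
    A ↦ CC
    B ↦ BA
    C ↦ DD
    D ↦ A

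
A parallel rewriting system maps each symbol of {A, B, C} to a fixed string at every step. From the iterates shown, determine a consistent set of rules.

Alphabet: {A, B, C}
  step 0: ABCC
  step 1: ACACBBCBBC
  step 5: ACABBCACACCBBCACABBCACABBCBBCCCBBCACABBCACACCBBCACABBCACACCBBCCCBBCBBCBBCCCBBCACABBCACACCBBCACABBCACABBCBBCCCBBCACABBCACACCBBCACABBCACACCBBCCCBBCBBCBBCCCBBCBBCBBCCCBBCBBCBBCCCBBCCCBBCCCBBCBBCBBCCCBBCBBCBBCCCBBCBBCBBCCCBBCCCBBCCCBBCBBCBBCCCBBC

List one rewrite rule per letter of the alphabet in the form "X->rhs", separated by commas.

  step 0 ⇒ step 1: ABCC ⇒ ACA·C·BBC·BBC
    A ↦ ACA
    B ↦ C
    C ↦ BBC

A->ACA, B->C, C->BBC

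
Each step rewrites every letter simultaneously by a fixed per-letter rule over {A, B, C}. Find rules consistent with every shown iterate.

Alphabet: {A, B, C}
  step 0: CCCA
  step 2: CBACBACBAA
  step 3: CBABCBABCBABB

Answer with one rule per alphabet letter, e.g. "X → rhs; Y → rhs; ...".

A->B, B->A, C->CB

  step 2 ⇒ step 3: CBACBACBAA ⇒ CB·A·B·CB·A·B·CB·A·B·B
    A ↦ B
    B ↦ A
    C ↦ CB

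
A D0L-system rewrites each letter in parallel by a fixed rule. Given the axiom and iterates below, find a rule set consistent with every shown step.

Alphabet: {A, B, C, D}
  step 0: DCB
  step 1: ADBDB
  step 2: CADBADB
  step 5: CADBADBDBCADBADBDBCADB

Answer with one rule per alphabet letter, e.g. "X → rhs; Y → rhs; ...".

  step 1 ⇒ step 2: ADBDB ⇒ C·A·DB·A·DB
    A ↦ C
    B ↦ DB
    D ↦ A
  step 0 ⇒ step 1: DCB ⇒ A·DB·DB
    C ↦ DB

A->C, B->DB, C->DB, D->A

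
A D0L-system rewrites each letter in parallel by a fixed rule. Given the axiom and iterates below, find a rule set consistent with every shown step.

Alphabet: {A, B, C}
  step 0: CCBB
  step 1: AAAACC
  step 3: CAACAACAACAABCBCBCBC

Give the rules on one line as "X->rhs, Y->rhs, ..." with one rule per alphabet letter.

  step 0 ⇒ step 1: CCBB ⇒ AA·AA·C·C
    B ↦ C
    C ↦ AA
    A ↦ BC  (constrained at step 1)

A->BC, B->C, C->AA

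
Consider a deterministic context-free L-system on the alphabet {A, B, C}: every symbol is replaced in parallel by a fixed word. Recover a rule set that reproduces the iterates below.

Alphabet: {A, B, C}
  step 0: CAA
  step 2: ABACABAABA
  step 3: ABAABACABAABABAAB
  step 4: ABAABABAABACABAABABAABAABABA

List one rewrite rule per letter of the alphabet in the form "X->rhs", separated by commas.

A->AB, B->A, C->AC

  step 3 ⇒ step 4: ABAABACABAABABAAB ⇒ AB·A·AB·AB·A·AB·AC·AB·A·AB·AB·A·AB·A·AB·AB·A
    A ↦ AB
    B ↦ A
    C ↦ AC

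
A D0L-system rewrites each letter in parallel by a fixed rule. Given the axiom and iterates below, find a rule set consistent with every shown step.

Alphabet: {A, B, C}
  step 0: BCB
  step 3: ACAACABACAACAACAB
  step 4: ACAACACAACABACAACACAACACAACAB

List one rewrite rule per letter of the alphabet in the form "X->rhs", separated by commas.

  step 3 ⇒ step 4: ACAACABACAACAACAB ⇒ AC·A·AC·AC·A·AC·AB·AC·A·AC·AC·A·AC·AC·A·AC·AB
    A ↦ AC
    B ↦ AB
    C ↦ A

A->AC, B->AB, C->A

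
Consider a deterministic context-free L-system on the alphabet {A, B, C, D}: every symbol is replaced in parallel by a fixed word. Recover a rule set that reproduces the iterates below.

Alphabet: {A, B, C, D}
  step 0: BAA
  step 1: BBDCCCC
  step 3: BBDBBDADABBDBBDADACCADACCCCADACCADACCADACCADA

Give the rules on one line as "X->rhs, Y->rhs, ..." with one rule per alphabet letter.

  step 0 ⇒ step 1: BAA ⇒ BBD·CC·CC
    A ↦ CC
    B ↦ BBD
    C ↦ AD  (constrained at step 1)
    D ↦ ADA  (constrained at step 1)

A->CC, B->BBD, C->AD, D->ADA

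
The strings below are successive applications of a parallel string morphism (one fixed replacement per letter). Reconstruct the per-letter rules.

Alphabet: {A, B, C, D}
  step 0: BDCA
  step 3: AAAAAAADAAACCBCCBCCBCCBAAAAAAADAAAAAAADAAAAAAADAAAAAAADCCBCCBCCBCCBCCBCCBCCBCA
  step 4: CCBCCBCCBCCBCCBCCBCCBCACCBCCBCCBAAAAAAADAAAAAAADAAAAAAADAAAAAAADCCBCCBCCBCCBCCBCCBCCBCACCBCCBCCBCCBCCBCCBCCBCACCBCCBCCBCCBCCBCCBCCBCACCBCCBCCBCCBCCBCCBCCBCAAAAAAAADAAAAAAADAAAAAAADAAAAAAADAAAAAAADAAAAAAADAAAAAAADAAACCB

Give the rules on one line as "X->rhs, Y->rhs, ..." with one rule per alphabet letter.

A->CCB, B->AD, C->AAA, D->CA

  step 3 ⇒ step 4: AAAAAAADAAACCBCCBCCBCCBAAAAAAADAAAAAAADAAAAAAADAAAAAAADCCBCCBCCBCCBCCBCCBCCBCA ⇒ CCB·CCB·CCB·CCB·CCB·CCB·CCB·CA·CCB·CCB·CCB·AAA·AAA·AD·AAA·AAA·AD·AAA·AAA·AD·AAA·AAA·AD·CCB·CCB·CCB·CCB·CCB·CCB·CCB·CA·CCB·CCB·CCB·CCB·CCB·CCB·CCB·CA·CCB·CCB·CCB·CCB·CCB·CCB·CCB·CA·CCB·CCB·CCB·CCB·CCB·CCB·CCB·CA·AAA·AAA·AD·AAA·AAA·AD·AAA·AAA·AD·AAA·AAA·AD·AAA·AAA·AD·AAA·AAA·AD·AAA·AAA·AD·AAA·CCB
    A ↦ CCB
    B ↦ AD
    C ↦ AAA
    D ↦ CA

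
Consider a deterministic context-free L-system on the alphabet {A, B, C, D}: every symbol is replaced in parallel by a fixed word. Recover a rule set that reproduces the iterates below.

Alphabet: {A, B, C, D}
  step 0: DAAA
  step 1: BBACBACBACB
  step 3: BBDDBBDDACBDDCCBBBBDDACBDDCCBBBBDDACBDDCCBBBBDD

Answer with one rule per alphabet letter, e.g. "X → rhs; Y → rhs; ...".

  step 0 ⇒ step 1: DAAA ⇒ BB·ACB·ACB·ACB
    A ↦ ACB
    D ↦ BB
    B ↦ DCC  (constrained at step 1)
    C ↦ D  (constrained at step 1)

A->ACB, B->DCC, C->D, D->BB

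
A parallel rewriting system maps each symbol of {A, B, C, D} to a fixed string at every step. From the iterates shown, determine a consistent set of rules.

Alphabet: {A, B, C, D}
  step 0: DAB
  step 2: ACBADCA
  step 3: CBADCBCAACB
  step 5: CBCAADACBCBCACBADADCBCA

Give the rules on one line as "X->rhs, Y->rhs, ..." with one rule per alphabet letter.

A->CB, B->D, C->A, D->CA

  step 2 ⇒ step 3: ACBADCA ⇒ CB·A·D·CB·CA·A·CB
    A ↦ CB
    B ↦ D
    C ↦ A
    D ↦ CA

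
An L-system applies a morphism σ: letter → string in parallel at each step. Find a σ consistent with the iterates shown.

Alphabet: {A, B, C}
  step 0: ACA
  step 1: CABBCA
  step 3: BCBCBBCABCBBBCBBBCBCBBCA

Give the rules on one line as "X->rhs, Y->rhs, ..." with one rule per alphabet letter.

  step 0 ⇒ step 1: ACA ⇒ CA·BB·CA
    A ↦ CA
    C ↦ BB
    B ↦ BC  (constrained at step 1)

A->CA, B->BC, C->BB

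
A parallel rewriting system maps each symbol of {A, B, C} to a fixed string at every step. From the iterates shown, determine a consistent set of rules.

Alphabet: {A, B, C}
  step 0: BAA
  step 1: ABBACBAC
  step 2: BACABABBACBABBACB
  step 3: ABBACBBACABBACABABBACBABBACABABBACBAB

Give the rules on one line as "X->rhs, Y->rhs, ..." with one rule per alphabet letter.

A->BAC, B->AB, C->B

  step 2 ⇒ step 3: BACABABBACBABBACB ⇒ AB·BAC·B·BAC·AB·BAC·AB·AB·BAC·B·AB·BAC·AB·AB·BAC·B·AB
    A ↦ BAC
    B ↦ AB
    C ↦ B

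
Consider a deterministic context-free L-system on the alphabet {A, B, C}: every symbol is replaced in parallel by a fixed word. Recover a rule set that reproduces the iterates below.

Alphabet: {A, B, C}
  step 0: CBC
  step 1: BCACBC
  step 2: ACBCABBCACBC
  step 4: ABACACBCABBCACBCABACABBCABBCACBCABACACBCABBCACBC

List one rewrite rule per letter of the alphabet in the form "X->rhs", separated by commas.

  step 1 ⇒ step 2: BCACBC ⇒ AC·BC·AB·BC·AC·BC
    A ↦ AB
    B ↦ AC
    C ↦ BC

A->AB, B->AC, C->BC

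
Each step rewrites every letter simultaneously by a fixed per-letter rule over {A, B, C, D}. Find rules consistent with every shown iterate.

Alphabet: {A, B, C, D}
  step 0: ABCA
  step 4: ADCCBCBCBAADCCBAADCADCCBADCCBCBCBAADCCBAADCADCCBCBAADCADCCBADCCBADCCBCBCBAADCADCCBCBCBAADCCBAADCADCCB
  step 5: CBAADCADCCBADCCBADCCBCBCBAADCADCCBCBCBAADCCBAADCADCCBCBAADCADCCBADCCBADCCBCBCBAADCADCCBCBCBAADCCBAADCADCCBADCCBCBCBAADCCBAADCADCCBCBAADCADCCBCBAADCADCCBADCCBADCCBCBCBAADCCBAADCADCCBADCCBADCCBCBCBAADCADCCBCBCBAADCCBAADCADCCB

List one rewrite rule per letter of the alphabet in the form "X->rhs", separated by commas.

A->CB, B->CB, C->ADC, D->A

  step 4 ⇒ step 5: ADCCBCBCBAADCCBAADCADCCBADCCBCBCBAADCCBAADCADCCBCBAADCADCCBADCCBADCCBCBCBAADCADCCBCBCBAADCCBAADCADCCB ⇒ CB·A·ADC·ADC·CB·ADC·CB·ADC·CB·CB·CB·A·ADC·ADC·CB·CB·CB·A·ADC·CB·A·ADC·ADC·CB·CB·A·ADC·ADC·CB·ADC·CB·ADC·CB·CB·CB·A·ADC·ADC·CB·CB·CB·A·ADC·CB·A·ADC·ADC·CB·ADC·CB·CB·CB·A·ADC·CB·A·ADC·ADC·CB·CB·A·ADC·ADC·CB·CB·A·ADC·ADC·CB·ADC·CB·ADC·CB·CB·CB·A·ADC·CB·A·ADC·ADC·CB·ADC·CB·ADC·CB·CB·CB·A·ADC·ADC·CB·CB·CB·A·ADC·CB·A·ADC·ADC·CB
    A ↦ CB
    B ↦ CB
    C ↦ ADC
    D ↦ A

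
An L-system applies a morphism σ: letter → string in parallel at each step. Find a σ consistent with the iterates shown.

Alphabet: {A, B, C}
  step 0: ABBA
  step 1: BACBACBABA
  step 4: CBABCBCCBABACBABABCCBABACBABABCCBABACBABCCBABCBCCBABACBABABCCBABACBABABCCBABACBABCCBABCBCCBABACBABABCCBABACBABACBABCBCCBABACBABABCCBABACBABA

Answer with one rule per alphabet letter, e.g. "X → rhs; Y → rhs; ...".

  step 0 ⇒ step 1: ABBA ⇒ BA·CBA·CBA·BA
    A ↦ BA
    B ↦ CBA
    C ↦ BC  (constrained at step 1)

A->BA, B->CBA, C->BC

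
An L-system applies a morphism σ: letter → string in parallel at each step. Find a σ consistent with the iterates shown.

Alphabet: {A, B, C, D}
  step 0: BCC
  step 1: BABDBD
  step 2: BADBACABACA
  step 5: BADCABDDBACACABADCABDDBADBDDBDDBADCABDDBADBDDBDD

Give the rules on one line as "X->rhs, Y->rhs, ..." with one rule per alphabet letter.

A->D, B->BA, C->BD, D->CA

  step 1 ⇒ step 2: BABDBD ⇒ BA·D·BA·CA·BA·CA
    A ↦ D
    B ↦ BA
    D ↦ CA
  step 0 ⇒ step 1: BCC ⇒ BA·BD·BD
    C ↦ BD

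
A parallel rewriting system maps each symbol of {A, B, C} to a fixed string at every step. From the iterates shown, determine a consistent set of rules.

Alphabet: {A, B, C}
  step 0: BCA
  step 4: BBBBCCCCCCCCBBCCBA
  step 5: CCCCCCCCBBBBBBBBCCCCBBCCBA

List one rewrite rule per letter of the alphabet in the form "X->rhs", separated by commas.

A->BA, B->CC, C->B

  step 4 ⇒ step 5: BBBBCCCCCCCCBBCCBA ⇒ CC·CC·CC·CC·B·B·B·B·B·B·B·B·CC·CC·B·B·CC·BA
    A ↦ BA
    B ↦ CC
    C ↦ B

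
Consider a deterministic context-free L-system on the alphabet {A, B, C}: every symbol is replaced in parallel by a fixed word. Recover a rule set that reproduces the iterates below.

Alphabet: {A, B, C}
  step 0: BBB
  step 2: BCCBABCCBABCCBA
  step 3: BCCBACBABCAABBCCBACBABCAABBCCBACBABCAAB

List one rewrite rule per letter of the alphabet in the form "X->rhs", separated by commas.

  step 2 ⇒ step 3: BCCBABCCBABCCBA ⇒ BC·CBA·CBA·BC·AAB·BC·CBA·CBA·BC·AAB·BC·CBA·CBA·BC·AAB
    A ↦ AAB
    B ↦ BC
    C ↦ CBA

A->AAB, B->BC, C->CBA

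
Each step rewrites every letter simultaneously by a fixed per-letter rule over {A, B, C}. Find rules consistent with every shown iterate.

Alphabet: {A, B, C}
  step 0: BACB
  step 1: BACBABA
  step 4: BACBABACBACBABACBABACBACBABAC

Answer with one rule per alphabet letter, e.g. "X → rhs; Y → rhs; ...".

A->C, B->BA, C->BA

  step 0 ⇒ step 1: BACB ⇒ BA·C·BA·BA
    A ↦ C
    B ↦ BA
    C ↦ BA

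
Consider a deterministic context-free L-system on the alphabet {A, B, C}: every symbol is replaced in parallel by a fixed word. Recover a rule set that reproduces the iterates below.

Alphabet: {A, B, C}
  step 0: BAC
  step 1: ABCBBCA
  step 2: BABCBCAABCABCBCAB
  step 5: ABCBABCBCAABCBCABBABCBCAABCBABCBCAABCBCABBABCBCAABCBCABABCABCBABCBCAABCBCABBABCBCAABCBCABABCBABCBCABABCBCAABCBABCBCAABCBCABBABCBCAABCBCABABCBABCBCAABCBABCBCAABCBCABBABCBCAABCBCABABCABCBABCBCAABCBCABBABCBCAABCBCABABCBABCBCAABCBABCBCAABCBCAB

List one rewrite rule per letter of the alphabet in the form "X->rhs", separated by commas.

A->B, B->ABC, C->BCA

  step 1 ⇒ step 2: ABCBBCA ⇒ B·ABC·BCA·ABC·ABC·BCA·B
    A ↦ B
    B ↦ ABC
    C ↦ BCA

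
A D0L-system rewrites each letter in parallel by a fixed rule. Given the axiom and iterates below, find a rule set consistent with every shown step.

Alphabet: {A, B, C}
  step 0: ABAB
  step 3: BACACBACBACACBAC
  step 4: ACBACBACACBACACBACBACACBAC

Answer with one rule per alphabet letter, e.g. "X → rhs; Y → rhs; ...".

  step 3 ⇒ step 4: BACACBACBACACBAC ⇒ AC·B·AC·B·AC·AC·B·AC·AC·B·AC·B·AC·AC·B·AC
    A ↦ B
    B ↦ AC
    C ↦ AC

A->B, B->AC, C->AC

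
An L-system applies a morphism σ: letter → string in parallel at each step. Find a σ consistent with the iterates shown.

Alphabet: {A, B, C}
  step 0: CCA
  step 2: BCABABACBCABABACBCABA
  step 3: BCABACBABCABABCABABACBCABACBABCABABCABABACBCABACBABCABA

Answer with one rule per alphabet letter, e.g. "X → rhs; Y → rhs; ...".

  step 2 ⇒ step 3: BCABABACBCABABACBCABA ⇒ BCA·BAC·BA·BCA·BA·BCA·BA·BAC·BCA·BAC·BA·BCA·BA·BCA·BA·BAC·BCA·BAC·BA·BCA·BA
    A ↦ BA
    B ↦ BCA
    C ↦ BAC

A->BA, B->BCA, C->BAC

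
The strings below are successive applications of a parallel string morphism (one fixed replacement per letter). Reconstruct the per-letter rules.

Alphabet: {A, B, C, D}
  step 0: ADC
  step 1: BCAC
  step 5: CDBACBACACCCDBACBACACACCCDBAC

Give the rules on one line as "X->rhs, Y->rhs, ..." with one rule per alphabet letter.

  step 0 ⇒ step 1: ADC ⇒ B·C·AC
    A ↦ B
    C ↦ AC
    D ↦ C
    B ↦ CD  (constrained at step 1)

A->B, B->CD, C->AC, D->C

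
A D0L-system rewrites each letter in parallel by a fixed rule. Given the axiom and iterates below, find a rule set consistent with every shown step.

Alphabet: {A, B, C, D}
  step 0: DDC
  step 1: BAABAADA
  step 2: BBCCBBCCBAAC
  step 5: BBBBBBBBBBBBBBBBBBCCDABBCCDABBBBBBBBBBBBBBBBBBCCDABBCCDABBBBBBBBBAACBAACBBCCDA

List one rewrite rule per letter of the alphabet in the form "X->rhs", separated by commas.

  step 1 ⇒ step 2: BAABAADA ⇒ BB·C·C·BB·C·C·BAA·C
    A ↦ C
    B ↦ BB
    D ↦ BAA
  step 0 ⇒ step 1: DDC ⇒ BAA·BAA·DA
    C ↦ DA

A->C, B->BB, C->DA, D->BAA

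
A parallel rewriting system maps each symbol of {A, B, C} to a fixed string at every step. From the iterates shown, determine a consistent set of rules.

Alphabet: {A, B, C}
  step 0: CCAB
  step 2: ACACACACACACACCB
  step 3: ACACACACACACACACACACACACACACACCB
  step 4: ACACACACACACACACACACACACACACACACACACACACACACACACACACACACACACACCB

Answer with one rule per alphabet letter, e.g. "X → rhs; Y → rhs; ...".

A->AC, B->CB, C->AC

  step 3 ⇒ step 4: ACACACACACACACACACACACACACACACCB ⇒ AC·AC·AC·AC·AC·AC·AC·AC·AC·AC·AC·AC·AC·AC·AC·AC·AC·AC·AC·AC·AC·AC·AC·AC·AC·AC·AC·AC·AC·AC·AC·CB
    A ↦ AC
    B ↦ CB
    C ↦ AC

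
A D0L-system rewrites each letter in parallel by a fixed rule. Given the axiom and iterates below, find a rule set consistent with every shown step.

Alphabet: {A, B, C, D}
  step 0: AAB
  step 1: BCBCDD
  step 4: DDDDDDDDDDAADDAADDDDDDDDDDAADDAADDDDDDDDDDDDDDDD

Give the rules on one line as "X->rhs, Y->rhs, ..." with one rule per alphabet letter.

A->BC, B->DD, C->AA, D->DD

  step 0 ⇒ step 1: AAB ⇒ BC·BC·DD
    A ↦ BC
    B ↦ DD
    C ↦ AA  (constrained at step 1)
    D ↦ DD  (constrained at step 1)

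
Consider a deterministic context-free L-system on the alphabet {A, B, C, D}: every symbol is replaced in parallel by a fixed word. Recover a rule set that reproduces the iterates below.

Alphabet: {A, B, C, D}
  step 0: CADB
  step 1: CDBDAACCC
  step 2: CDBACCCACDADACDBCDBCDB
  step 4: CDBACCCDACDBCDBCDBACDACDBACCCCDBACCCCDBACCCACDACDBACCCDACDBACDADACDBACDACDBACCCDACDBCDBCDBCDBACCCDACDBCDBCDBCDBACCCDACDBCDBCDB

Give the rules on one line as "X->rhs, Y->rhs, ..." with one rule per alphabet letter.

  step 1 ⇒ step 2: CDBDAACCC ⇒ CDB·AC·CC·AC·DA·DA·CDB·CDB·CDB
    A ↦ DA
    B ↦ CC
    C ↦ CDB
    D ↦ AC

A->DA, B->CC, C->CDB, D->AC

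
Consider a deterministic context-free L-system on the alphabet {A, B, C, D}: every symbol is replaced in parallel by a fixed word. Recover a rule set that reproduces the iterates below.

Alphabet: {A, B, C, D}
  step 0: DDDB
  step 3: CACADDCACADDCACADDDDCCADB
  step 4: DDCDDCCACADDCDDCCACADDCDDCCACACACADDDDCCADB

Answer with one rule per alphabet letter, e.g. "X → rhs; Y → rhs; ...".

A->C, B->DB, C->DD, D->CA

  step 3 ⇒ step 4: CACADDCACADDCACADDDDCCADB ⇒ DD·C·DD·C·CA·CA·DD·C·DD·C·CA·CA·DD·C·DD·C·CA·CA·CA·CA·DD·DD·C·CA·DB
    A ↦ C
    B ↦ DB
    C ↦ DD
    D ↦ CA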